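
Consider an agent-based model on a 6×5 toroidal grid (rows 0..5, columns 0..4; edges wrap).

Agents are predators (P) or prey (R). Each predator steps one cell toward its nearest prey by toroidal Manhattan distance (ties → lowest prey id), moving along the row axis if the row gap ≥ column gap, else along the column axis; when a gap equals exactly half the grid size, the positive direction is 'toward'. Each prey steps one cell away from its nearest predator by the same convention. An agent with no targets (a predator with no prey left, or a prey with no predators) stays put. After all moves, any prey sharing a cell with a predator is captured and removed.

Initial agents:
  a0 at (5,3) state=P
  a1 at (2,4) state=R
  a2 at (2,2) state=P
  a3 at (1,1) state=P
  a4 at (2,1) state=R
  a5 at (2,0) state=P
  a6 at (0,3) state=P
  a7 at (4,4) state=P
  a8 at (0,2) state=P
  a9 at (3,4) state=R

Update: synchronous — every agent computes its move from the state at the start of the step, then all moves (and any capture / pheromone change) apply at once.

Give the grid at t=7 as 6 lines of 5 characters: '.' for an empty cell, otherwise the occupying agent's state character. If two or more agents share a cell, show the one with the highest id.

t=1: a0@(4,3):P a1@(2,3):R a2@(2,1):P a3@(2,1):P a4@(2,0):R a5@(2,4):P a6@(1,3):P a7@(3,4):P a8@(1,2):P
t=2: a0@(3,3):P a2@(2,0):P a3@(2,0):P a5@(2,3):P a6@(2,3):P a7@(2,4):P a8@(2,2):P
t=3: (unchanged — steady state)

.....
.....
P.PPP
...P.
.....
.....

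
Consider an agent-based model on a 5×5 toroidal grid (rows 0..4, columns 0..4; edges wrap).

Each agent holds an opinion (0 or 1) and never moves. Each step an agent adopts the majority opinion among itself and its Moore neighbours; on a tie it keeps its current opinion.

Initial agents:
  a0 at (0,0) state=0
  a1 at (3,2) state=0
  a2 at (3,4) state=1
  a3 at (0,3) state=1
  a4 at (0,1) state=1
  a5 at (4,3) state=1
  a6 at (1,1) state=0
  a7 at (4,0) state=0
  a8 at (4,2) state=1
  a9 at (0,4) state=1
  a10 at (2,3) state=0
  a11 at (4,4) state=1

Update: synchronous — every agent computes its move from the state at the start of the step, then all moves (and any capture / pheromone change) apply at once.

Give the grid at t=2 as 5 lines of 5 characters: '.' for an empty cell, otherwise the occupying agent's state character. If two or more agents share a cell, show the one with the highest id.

00.11
.0...
...0.
..0.1
1.111

t=1: a0@(0,0):0 a1@(3,2):0 a2@(3,4):1 a3@(0,3):1 a4@(0,1):0 a5@(4,3):1 a6@(1,1):0 a7@(4,0):1 a8@(4,2):1 a9@(0,4):1 a10@(2,3):0 a11@(4,4):1
t=2: (unchanged — steady state)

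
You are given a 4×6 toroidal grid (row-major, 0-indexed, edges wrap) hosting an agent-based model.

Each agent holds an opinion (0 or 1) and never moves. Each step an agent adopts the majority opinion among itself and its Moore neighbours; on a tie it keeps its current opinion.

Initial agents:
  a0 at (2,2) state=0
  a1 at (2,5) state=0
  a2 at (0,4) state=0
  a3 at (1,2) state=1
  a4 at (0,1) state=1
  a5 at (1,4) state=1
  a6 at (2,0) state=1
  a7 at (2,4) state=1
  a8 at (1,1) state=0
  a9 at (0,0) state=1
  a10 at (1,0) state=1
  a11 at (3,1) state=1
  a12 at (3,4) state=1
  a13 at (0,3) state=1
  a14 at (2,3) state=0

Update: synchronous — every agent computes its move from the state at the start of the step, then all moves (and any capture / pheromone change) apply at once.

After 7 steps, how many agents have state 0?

t=1: a0@(2,2):0 a1@(2,5):1 a2@(0,4):1 a3@(1,2):1 a4@(0,1):1 a5@(1,4):1 a6@(2,0):1 a7@(2,4):1 a8@(1,1):1 a9@(0,0):1 a10@(1,0):1 a11@(3,1):1 a12@(3,4):1 a13@(0,3):1 a14@(2,3):1
t=2: a0@(2,2):1 a1@(2,5):1 a2@(0,4):1 a3@(1,2):1 a4@(0,1):1 a5@(1,4):1 a6@(2,0):1 a7@(2,4):1 a8@(1,1):1 a9@(0,0):1 a10@(1,0):1 a11@(3,1):1 a12@(3,4):1 a13@(0,3):1 a14@(2,3):1
t=3: (unchanged — steady state)

0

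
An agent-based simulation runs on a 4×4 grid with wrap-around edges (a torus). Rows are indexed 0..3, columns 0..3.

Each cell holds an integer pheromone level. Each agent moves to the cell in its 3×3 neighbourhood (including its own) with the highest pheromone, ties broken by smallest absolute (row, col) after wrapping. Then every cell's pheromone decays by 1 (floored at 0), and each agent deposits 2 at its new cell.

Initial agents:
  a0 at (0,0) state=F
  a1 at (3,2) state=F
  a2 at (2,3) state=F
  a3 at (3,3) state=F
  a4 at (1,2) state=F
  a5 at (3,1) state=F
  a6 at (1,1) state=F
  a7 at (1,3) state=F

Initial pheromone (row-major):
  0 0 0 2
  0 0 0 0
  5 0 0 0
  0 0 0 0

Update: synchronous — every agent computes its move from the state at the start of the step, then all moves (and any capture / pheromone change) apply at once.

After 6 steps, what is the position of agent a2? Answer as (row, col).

(2, 0)

t=1: a0@(0,3) a1@(0,3) a2@(2,0) a3@(2,0) a4@(0,3) a5@(2,0) a6@(2,0) a7@(2,0) | pheromone: 0 0 0 7 / 0 0 0 0 / 14 0 0 0 / 0 0 0 0
t=2: a0@(0,3) a1@(0,3) a2@(2,0) a3@(2,0) a4@(0,3) a5@(2,0) a6@(2,0) a7@(2,0) | pheromone: 0 0 0 12 / 0 0 0 0 / 23 0 0 0 / 0 0 0 0
t=3: a0@(0,3) a1@(0,3) a2@(2,0) a3@(2,0) a4@(0,3) a5@(2,0) a6@(2,0) a7@(2,0) | pheromone: 0 0 0 17 / 0 0 0 0 / 32 0 0 0 / 0 0 0 0
t=4: a0@(0,3) a1@(0,3) a2@(2,0) a3@(2,0) a4@(0,3) a5@(2,0) a6@(2,0) a7@(2,0) | pheromone: 0 0 0 22 / 0 0 0 0 / 41 0 0 0 / 0 0 0 0
t=5: a0@(0,3) a1@(0,3) a2@(2,0) a3@(2,0) a4@(0,3) a5@(2,0) a6@(2,0) a7@(2,0) | pheromone: 0 0 0 27 / 0 0 0 0 / 50 0 0 0 / 0 0 0 0
t=6: a0@(0,3) a1@(0,3) a2@(2,0) a3@(2,0) a4@(0,3) a5@(2,0) a6@(2,0) a7@(2,0) | pheromone: 0 0 0 32 / 0 0 0 0 / 59 0 0 0 / 0 0 0 0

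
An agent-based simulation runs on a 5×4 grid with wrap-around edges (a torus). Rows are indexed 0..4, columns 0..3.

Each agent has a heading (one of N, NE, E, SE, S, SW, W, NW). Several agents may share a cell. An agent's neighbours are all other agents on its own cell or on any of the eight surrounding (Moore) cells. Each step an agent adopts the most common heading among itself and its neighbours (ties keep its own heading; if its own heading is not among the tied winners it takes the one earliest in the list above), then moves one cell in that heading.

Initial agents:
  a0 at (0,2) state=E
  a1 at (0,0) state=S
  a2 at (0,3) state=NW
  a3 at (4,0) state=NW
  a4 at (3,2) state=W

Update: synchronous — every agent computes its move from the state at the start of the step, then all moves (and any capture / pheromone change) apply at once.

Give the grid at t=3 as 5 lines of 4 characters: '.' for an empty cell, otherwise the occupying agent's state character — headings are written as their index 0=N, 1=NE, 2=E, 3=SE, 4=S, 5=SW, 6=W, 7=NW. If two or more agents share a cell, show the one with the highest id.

....
.7..
77..
.7.6
....

t=1: a0@(0,3):E a1@(4,3):NW a2@(4,2):NW a3@(3,3):NW a4@(3,1):W
t=2: a0@(4,2):NW a1@(3,2):NW a2@(3,1):NW a3@(2,2):NW a4@(3,0):W
t=3: a0@(3,1):NW a1@(2,1):NW a2@(2,0):NW a3@(1,1):NW a4@(3,3):W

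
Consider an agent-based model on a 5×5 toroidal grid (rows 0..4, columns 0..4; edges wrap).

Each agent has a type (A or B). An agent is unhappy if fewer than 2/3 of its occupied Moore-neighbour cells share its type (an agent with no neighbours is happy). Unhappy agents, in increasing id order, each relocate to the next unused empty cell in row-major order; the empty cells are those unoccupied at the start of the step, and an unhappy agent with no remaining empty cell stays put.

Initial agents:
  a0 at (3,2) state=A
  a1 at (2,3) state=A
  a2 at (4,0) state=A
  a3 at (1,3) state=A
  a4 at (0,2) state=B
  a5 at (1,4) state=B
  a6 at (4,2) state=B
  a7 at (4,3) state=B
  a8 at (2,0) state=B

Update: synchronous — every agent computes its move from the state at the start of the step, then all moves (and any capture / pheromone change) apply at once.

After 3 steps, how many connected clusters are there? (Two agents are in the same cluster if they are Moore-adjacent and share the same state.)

t=1: a0@(0,0):A a1@(2,3):A a2@(4,0):A a3@(0,1):A a4@(0,2):B a5@(0,3):B a6@(4,2):B a7@(4,3):B a8@(2,0):B
t=2: a0@(0,0):A a1@(2,3):A a2@(4,0):A a3@(0,4):A a4@(0,2):B a5@(0,3):B a6@(4,2):B a7@(4,3):B a8@(2,0):B
t=3: a0@(0,0):A a1@(2,3):A a2@(4,0):A a3@(0,1):A a4@(0,2):B a5@(0,3):B a6@(4,2):B a7@(4,3):B a8@(2,0):B

4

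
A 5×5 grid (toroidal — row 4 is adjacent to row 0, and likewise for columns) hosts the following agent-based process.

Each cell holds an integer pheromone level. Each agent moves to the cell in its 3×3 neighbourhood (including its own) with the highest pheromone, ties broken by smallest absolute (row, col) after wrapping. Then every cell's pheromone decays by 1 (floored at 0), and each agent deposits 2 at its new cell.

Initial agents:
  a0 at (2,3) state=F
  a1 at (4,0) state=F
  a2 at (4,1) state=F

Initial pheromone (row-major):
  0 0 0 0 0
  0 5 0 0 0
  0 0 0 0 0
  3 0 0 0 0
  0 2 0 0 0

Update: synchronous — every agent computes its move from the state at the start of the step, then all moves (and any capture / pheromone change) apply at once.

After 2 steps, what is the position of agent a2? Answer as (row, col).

t=1: a0@(1,2) a1@(3,0) a2@(3,0) | pheromone: 0 0 0 0 0 / 0 4 2 0 0 / 0 0 0 0 0 / 6 0 0 0 0 / 0 1 0 0 0
t=2: a0@(1,1) a1@(3,0) a2@(3,0) | pheromone: 0 0 0 0 0 / 0 5 1 0 0 / 0 0 0 0 0 / 9 0 0 0 0 / 0 0 0 0 0

(3, 0)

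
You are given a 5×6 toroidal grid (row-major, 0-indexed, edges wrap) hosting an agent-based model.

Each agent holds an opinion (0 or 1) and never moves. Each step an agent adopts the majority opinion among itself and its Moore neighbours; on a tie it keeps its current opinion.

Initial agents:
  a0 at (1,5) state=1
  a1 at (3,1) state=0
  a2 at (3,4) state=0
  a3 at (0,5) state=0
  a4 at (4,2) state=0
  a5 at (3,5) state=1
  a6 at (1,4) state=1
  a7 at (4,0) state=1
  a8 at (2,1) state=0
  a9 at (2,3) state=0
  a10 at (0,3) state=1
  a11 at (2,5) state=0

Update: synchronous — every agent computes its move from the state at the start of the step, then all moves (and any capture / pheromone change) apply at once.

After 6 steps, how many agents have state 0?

t=1: a0@(1,5):1 a1@(3,1):0 a2@(3,4):0 a3@(0,5):1 a4@(4,2):0 a5@(3,5):1 a6@(1,4):1 a7@(4,0):1 a8@(2,1):0 a9@(2,3):0 a10@(0,3):1 a11@(2,5):1
t=2: (unchanged — steady state)

5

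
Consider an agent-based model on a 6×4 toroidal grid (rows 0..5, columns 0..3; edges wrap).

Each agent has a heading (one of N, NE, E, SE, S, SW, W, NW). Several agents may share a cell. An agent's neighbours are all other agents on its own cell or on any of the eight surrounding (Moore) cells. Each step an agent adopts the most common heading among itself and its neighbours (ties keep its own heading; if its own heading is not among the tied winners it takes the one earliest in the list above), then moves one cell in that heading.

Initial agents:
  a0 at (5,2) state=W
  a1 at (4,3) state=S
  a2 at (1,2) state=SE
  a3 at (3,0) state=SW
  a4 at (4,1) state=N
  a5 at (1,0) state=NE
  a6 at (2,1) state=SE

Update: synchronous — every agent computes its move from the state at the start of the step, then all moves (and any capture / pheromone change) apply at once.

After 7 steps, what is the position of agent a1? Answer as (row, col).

t=1: a0@(5,1):W a1@(5,3):S a2@(2,3):SE a3@(4,3):SW a4@(3,1):N a5@(0,1):NE a6@(3,2):SE
t=2: a0@(5,0):W a1@(0,3):S a2@(3,0):SE a3@(5,2):SW a4@(2,1):N a5@(5,2):NE a6@(4,3):SE
t=3: a0@(5,3):W a1@(1,3):S a2@(4,1):SE a3@(0,1):SW a4@(1,1):N a5@(4,3):NE a6@(5,0):SE
t=4: a0@(5,2):W a1@(2,3):S a2@(5,2):SE a3@(1,0):SW a4@(0,1):N a5@(3,0):NE a6@(0,1):SE
t=5: a0@(0,3):SE a1@(3,3):S a2@(0,3):SE a3@(2,3):SW a4@(1,2):SE a5@(2,1):NE a6@(1,2):SE
t=6: a0@(1,0):SE a1@(4,3):S a2@(1,0):SE a3@(3,0):SE a4@(2,3):SE a5@(3,2):SE a6@(2,3):SE
t=7: a0@(2,1):SE a1@(5,0):SE a2@(2,1):SE a3@(4,1):SE a4@(3,0):SE a5@(4,3):SE a6@(3,0):SE

(5, 0)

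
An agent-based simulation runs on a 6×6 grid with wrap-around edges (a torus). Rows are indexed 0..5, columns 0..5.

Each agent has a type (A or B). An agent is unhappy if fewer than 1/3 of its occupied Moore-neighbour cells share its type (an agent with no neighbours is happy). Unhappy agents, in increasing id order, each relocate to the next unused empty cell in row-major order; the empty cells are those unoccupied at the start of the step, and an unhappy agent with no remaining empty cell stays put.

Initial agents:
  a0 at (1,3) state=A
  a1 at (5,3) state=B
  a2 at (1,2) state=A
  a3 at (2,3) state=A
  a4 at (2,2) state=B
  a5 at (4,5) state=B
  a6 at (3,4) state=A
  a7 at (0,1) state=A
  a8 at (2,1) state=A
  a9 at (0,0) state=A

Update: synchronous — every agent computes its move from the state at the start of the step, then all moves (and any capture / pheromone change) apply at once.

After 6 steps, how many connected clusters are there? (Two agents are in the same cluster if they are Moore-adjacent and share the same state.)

t=1: a0@(1,3):A a1@(5,3):B a2@(1,2):A a3@(2,3):A a4@(0,2):B a5@(0,3):B a6@(3,4):A a7@(0,1):A a8@(2,1):A a9@(0,0):A
t=2: (unchanged — steady state)

2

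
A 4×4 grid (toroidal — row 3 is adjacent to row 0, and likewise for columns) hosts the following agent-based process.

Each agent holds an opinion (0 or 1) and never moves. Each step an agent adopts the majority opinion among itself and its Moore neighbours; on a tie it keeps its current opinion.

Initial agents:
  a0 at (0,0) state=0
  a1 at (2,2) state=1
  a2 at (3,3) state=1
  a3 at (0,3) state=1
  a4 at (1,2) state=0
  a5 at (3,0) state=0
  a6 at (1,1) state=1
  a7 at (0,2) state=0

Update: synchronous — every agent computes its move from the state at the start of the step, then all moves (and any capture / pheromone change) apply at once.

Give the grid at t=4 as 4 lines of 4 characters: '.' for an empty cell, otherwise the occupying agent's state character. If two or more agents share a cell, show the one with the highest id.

1.11
.11.
..1.
1..1

t=1: a0@(0,0):1 a1@(2,2):1 a2@(3,3):1 a3@(0,3):0 a4@(1,2):1 a5@(3,0):0 a6@(1,1):0 a7@(0,2):1
t=2: a0@(0,0):0 a1@(2,2):1 a2@(3,3):1 a3@(0,3):1 a4@(1,2):1 a5@(3,0):0 a6@(1,1):1 a7@(0,2):1
t=3: a0@(0,0):1 a1@(2,2):1 a2@(3,3):1 a3@(0,3):1 a4@(1,2):1 a5@(3,0):0 a6@(1,1):1 a7@(0,2):1
t=4: a0@(0,0):1 a1@(2,2):1 a2@(3,3):1 a3@(0,3):1 a4@(1,2):1 a5@(3,0):1 a6@(1,1):1 a7@(0,2):1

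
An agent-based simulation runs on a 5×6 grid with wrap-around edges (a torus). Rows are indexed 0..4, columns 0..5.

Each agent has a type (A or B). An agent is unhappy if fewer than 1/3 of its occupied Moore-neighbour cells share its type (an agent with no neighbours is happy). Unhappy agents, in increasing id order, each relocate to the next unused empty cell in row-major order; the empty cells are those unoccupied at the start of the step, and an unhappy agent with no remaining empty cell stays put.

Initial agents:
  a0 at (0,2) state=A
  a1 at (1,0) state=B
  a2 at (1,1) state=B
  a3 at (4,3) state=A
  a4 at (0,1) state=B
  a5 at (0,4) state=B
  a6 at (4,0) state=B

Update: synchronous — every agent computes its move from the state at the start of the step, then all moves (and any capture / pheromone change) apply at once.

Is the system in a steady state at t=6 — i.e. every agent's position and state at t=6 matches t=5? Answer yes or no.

yes

t=1: a0@(0,2):A a1@(1,0):B a2@(1,1):B a3@(4,3):A a4@(0,1):B a5@(0,0):B a6@(4,0):B
t=2: (unchanged — steady state)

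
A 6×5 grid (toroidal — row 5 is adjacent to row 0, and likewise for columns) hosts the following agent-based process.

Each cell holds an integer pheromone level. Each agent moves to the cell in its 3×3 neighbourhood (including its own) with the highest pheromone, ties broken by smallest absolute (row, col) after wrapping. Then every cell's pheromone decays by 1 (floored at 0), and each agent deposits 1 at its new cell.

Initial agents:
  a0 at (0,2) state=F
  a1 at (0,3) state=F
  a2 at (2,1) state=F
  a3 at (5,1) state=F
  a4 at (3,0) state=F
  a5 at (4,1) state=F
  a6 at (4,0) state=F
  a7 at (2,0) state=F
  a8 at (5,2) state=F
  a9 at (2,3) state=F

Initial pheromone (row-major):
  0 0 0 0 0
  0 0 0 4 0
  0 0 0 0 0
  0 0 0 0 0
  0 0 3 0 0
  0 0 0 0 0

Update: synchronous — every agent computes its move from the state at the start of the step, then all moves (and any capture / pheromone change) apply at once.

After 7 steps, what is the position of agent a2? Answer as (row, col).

t=1: a0@(1,3) a1@(1,3) a2@(1,0) a3@(4,2) a4@(2,0) a5@(4,2) a6@(3,0) a7@(1,0) a8@(4,2) a9@(1,3) | pheromone: 0 0 0 0 0 / 2 0 0 6 0 / 1 0 0 0 0 / 1 0 0 0 0 / 0 0 5 0 0 / 0 0 0 0 0
t=2: a0@(1,3) a1@(1,3) a2@(1,0) a3@(4,2) a4@(1,0) a5@(4,2) a6@(2,0) a7@(1,0) a8@(4,2) a9@(1,3) | pheromone: 0 0 0 0 0 / 4 0 0 8 0 / 1 0 0 0 0 / 0 0 0 0 0 / 0 0 7 0 0 / 0 0 0 0 0
t=3: a0@(1,3) a1@(1,3) a2@(1,0) a3@(4,2) a4@(1,0) a5@(4,2) a6@(1,0) a7@(1,0) a8@(4,2) a9@(1,3) | pheromone: 0 0 0 0 0 / 7 0 0 10 0 / 0 0 0 0 0 / 0 0 0 0 0 / 0 0 9 0 0 / 0 0 0 0 0
t=4: a0@(1,3) a1@(1,3) a2@(1,0) a3@(4,2) a4@(1,0) a5@(4,2) a6@(1,0) a7@(1,0) a8@(4,2) a9@(1,3) | pheromone: 0 0 0 0 0 / 10 0 0 12 0 / 0 0 0 0 0 / 0 0 0 0 0 / 0 0 11 0 0 / 0 0 0 0 0
t=5: a0@(1,3) a1@(1,3) a2@(1,0) a3@(4,2) a4@(1,0) a5@(4,2) a6@(1,0) a7@(1,0) a8@(4,2) a9@(1,3) | pheromone: 0 0 0 0 0 / 13 0 0 14 0 / 0 0 0 0 0 / 0 0 0 0 0 / 0 0 13 0 0 / 0 0 0 0 0
t=6: a0@(1,3) a1@(1,3) a2@(1,0) a3@(4,2) a4@(1,0) a5@(4,2) a6@(1,0) a7@(1,0) a8@(4,2) a9@(1,3) | pheromone: 0 0 0 0 0 / 16 0 0 16 0 / 0 0 0 0 0 / 0 0 0 0 0 / 0 0 15 0 0 / 0 0 0 0 0
t=7: a0@(1,3) a1@(1,3) a2@(1,0) a3@(4,2) a4@(1,0) a5@(4,2) a6@(1,0) a7@(1,0) a8@(4,2) a9@(1,3) | pheromone: 0 0 0 0 0 / 19 0 0 18 0 / 0 0 0 0 0 / 0 0 0 0 0 / 0 0 17 0 0 / 0 0 0 0 0

(1, 0)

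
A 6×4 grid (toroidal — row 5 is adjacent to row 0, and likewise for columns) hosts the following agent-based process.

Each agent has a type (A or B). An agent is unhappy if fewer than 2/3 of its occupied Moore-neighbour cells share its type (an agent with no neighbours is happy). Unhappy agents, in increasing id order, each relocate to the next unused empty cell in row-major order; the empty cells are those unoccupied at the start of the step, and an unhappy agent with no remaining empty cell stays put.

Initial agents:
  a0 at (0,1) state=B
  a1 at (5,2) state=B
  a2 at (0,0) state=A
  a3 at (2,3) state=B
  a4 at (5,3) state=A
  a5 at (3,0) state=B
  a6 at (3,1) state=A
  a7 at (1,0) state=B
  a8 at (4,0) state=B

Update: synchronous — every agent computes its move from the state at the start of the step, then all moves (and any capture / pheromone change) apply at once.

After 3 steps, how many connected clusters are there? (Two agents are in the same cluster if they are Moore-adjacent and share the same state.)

2

t=1: a0@(0,1):B a1@(0,2):B a2@(0,3):A a3@(2,3):B a4@(1,1):A a5@(3,0):B a6@(1,2):A a7@(1,0):B a8@(1,3):B
t=2: a0@(0,0):B a1@(2,0):B a2@(2,1):A a3@(2,3):B a4@(2,2):A a5@(3,0):B a6@(3,1):A a7@(3,2):B a8@(3,3):B
t=3: a0@(0,0):B a1@(0,1):B a2@(0,2):A a3@(2,3):B a4@(0,3):A a5@(1,0):B a6@(1,1):A a7@(1,2):B a8@(3,3):B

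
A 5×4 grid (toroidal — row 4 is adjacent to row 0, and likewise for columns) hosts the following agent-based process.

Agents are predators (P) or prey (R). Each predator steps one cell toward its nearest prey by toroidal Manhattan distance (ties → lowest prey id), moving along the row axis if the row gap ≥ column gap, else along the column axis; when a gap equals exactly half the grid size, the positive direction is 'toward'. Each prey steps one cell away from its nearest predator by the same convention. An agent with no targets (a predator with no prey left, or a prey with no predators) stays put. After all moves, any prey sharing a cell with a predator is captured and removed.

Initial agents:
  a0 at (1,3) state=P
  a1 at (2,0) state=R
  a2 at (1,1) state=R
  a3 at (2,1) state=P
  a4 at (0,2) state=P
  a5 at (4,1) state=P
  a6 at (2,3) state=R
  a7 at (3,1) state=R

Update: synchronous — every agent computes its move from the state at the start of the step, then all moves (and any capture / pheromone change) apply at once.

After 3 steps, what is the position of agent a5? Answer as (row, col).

(0, 1)

t=1: a0@(2,3):P a2@(0,1):R a3@(2,0):P a4@(1,2):P a5@(3,1):P a6@(3,3):R a7@(4,1):R
t=2: a0@(3,3):P a3@(3,0):P a4@(0,2):P a5@(4,1):P a6@(4,3):R a7@(0,1):R
t=3: a0@(4,3):P a3@(4,0):P a4@(0,1):P a5@(0,1):P a6@(0,3):R a7@(0,0):R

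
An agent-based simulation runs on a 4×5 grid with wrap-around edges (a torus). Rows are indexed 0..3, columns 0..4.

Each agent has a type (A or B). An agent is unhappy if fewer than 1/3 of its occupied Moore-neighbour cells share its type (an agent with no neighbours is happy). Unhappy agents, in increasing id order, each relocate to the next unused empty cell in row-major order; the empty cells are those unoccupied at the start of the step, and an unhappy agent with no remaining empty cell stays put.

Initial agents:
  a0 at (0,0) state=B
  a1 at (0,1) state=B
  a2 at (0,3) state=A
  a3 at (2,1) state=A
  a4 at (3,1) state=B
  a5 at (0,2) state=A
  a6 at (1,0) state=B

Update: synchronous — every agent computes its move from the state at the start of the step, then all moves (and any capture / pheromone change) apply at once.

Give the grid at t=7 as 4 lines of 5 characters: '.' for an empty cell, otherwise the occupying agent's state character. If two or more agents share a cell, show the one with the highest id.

BBAAA
B....
.....
.B...

t=1: a0@(0,0):B a1@(0,1):B a2@(0,3):A a3@(0,4):A a4@(3,1):B a5@(0,2):A a6@(1,0):B
t=2: (unchanged — steady state)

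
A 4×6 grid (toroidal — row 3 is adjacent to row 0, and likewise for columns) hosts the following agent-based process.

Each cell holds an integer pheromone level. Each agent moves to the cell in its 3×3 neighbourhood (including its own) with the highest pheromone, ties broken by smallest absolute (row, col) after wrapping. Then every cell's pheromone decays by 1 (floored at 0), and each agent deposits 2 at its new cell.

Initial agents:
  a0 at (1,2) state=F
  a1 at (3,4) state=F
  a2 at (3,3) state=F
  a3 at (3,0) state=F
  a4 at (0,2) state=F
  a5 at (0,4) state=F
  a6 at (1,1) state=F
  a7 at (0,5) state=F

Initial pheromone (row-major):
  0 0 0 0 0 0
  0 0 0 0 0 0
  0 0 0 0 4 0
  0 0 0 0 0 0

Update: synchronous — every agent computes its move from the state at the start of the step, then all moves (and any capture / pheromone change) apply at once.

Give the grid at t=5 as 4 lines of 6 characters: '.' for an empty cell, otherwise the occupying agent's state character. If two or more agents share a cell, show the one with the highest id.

t=1: a0@(0,1) a1@(2,4) a2@(2,4) a3@(0,0) a4@(0,1) a5@(0,3) a6@(0,0) a7@(0,0) | pheromone: 6 4 0 2 0 0 / 0 0 0 0 0 0 / 0 0 0 0 7 0 / 0 0 0 0 0 0
t=2: a0@(0,0) a1@(2,4) a2@(2,4) a3@(0,0) a4@(0,0) a5@(0,3) a6@(0,0) a7@(0,0) | pheromone: 15 3 0 3 0 0 / 0 0 0 0 0 0 / 0 0 0 0 10 0 / 0 0 0 0 0 0
t=3: a0@(0,0) a1@(2,4) a2@(2,4) a3@(0,0) a4@(0,0) a5@(0,3) a6@(0,0) a7@(0,0) | pheromone: 24 2 0 4 0 0 / 0 0 0 0 0 0 / 0 0 0 0 13 0 / 0 0 0 0 0 0
t=4: a0@(0,0) a1@(2,4) a2@(2,4) a3@(0,0) a4@(0,0) a5@(0,3) a6@(0,0) a7@(0,0) | pheromone: 33 1 0 5 0 0 / 0 0 0 0 0 0 / 0 0 0 0 16 0 / 0 0 0 0 0 0
t=5: a0@(0,0) a1@(2,4) a2@(2,4) a3@(0,0) a4@(0,0) a5@(0,3) a6@(0,0) a7@(0,0) | pheromone: 42 0 0 6 0 0 / 0 0 0 0 0 0 / 0 0 0 0 19 0 / 0 0 0 0 0 0

F..F..
......
....F.
......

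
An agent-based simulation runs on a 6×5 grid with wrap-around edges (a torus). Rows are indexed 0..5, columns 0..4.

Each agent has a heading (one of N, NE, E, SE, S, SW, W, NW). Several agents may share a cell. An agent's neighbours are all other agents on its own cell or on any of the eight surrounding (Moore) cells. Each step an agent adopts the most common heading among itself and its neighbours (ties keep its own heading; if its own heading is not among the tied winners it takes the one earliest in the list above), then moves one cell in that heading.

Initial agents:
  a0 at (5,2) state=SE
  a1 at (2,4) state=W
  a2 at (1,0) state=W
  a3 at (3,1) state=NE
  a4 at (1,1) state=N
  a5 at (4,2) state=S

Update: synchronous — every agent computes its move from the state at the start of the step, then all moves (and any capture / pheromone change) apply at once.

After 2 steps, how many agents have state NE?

t=1: a0@(0,3):SE a1@(2,3):W a2@(1,4):W a3@(2,2):NE a4@(0,1):N a5@(5,2):S
t=2: a0@(1,4):SE a1@(2,2):W a2@(1,3):W a3@(1,3):NE a4@(5,1):N a5@(0,2):S

1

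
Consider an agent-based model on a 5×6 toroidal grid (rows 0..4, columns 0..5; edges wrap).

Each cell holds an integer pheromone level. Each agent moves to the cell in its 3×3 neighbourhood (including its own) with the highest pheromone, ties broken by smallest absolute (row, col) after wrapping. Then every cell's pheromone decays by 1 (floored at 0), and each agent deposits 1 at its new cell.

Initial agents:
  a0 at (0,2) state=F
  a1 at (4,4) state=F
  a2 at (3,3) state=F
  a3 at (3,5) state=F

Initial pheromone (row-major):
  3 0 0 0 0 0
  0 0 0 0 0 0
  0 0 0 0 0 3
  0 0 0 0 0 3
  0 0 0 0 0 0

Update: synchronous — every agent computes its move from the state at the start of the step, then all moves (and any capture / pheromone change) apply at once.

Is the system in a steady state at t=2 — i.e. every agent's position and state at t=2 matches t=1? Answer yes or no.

t=1: a0@(0,1) a1@(3,5) a2@(2,2) a3@(2,5) | pheromone: 2 1 0 0 0 0 / 0 0 0 0 0 0 / 0 0 1 0 0 3 / 0 0 0 0 0 3 / 0 0 0 0 0 0
t=2: a0@(0,0) a1@(2,5) a2@(2,2) a3@(2,5) | pheromone: 2 0 0 0 0 0 / 0 0 0 0 0 0 / 0 0 1 0 0 4 / 0 0 0 0 0 2 / 0 0 0 0 0 0

no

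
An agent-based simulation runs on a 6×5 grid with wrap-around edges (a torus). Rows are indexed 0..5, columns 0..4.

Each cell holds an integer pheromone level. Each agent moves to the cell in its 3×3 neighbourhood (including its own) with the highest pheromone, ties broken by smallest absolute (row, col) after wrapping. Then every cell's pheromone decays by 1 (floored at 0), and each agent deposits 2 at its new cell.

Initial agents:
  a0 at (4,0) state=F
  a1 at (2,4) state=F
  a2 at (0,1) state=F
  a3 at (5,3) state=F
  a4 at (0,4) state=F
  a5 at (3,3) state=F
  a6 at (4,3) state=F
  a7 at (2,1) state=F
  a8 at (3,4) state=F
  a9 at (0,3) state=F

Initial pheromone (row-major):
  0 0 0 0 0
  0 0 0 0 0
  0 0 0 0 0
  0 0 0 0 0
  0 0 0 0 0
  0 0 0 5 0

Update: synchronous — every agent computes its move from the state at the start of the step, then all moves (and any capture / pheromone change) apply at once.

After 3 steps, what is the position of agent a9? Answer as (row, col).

t=1: a0@(3,0) a1@(1,0) a2@(0,0) a3@(5,3) a4@(5,3) a5@(2,2) a6@(5,3) a7@(1,0) a8@(2,0) a9@(5,3) | pheromone: 2 0 0 0 0 / 4 0 0 0 0 / 2 0 2 0 0 / 2 0 0 0 0 / 0 0 0 0 0 / 0 0 0 12 0
t=2: a0@(2,0) a1@(1,0) a2@(1,0) a3@(5,3) a4@(5,3) a5@(2,2) a6@(5,3) a7@(1,0) a8@(1,0) a9@(5,3) | pheromone: 1 0 0 0 0 / 11 0 0 0 0 / 3 0 3 0 0 / 1 0 0 0 0 / 0 0 0 0 0 / 0 0 0 19 0
t=3: a0@(1,0) a1@(1,0) a2@(1,0) a3@(5,3) a4@(5,3) a5@(2,2) a6@(5,3) a7@(1,0) a8@(1,0) a9@(5,3) | pheromone: 0 0 0 0 0 / 20 0 0 0 0 / 2 0 4 0 0 / 0 0 0 0 0 / 0 0 0 0 0 / 0 0 0 26 0

(5, 3)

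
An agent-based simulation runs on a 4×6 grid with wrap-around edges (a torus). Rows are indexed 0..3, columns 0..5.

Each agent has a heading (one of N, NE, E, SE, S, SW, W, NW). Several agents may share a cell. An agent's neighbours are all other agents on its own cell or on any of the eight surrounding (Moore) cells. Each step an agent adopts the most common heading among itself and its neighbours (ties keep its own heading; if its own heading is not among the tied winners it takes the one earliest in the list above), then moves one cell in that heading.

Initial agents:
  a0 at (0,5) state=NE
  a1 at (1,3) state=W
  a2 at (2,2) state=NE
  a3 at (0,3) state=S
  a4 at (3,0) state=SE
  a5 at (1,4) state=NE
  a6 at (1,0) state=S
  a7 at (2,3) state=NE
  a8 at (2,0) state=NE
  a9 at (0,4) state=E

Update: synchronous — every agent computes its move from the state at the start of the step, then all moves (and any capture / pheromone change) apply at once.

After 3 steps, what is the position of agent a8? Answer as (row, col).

t=1: a0@(3,0):NE a1@(0,4):NE a2@(1,3):NE a3@(1,3):S a4@(2,1):NE a5@(0,5):NE a6@(0,1):NE a7@(1,4):NE a8@(1,1):NE a9@(3,5):NE
t=2: a0@(2,1):NE a1@(3,5):NE a2@(0,4):NE a3@(0,4):NE a4@(1,2):NE a5@(3,0):NE a6@(3,2):NE a7@(0,5):NE a8@(0,2):NE a9@(2,0):NE
t=3: a0@(1,2):NE a1@(2,0):NE a2@(3,5):NE a3@(3,5):NE a4@(0,3):NE a5@(2,1):NE a6@(2,3):NE a7@(3,0):NE a8@(3,3):NE a9@(1,1):NE

(3, 3)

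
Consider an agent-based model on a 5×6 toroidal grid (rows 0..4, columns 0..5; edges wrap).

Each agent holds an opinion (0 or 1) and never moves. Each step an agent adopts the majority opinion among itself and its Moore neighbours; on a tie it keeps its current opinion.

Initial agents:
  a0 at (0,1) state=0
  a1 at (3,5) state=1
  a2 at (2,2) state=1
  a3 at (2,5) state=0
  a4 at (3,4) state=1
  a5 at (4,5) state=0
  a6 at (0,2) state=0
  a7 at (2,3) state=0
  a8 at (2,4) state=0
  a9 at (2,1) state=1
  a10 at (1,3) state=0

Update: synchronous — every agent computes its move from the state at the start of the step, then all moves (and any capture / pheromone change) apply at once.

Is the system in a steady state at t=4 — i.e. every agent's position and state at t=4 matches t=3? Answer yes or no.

yes

t=1: a0@(0,1):0 a1@(3,5):0 a2@(2,2):1 a3@(2,5):0 a4@(3,4):0 a5@(4,5):1 a6@(0,2):0 a7@(2,3):0 a8@(2,4):0 a9@(2,1):1 a10@(1,3):0
t=2: a0@(0,1):0 a1@(3,5):0 a2@(2,2):1 a3@(2,5):0 a4@(3,4):0 a5@(4,5):0 a6@(0,2):0 a7@(2,3):0 a8@(2,4):0 a9@(2,1):1 a10@(1,3):0
t=3: (unchanged — steady state)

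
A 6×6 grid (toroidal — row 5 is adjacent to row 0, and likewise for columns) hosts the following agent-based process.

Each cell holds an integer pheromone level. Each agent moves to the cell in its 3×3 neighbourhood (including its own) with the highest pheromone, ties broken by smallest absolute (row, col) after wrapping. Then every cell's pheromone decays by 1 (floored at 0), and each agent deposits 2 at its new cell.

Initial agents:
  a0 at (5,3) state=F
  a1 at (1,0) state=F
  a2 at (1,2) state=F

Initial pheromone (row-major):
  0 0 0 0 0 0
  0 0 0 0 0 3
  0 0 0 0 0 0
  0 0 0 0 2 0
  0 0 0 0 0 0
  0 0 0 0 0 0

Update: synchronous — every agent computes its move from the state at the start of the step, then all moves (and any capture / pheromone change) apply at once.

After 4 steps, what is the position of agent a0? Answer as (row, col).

(0, 1)

t=1: a0@(0,2) a1@(1,5) a2@(0,1) | pheromone: 0 2 2 0 0 0 / 0 0 0 0 0 4 / 0 0 0 0 0 0 / 0 0 0 0 1 0 / 0 0 0 0 0 0 / 0 0 0 0 0 0
t=2: a0@(0,1) a1@(1,5) a2@(0,1) | pheromone: 0 5 1 0 0 0 / 0 0 0 0 0 5 / 0 0 0 0 0 0 / 0 0 0 0 0 0 / 0 0 0 0 0 0 / 0 0 0 0 0 0
t=3: a0@(0,1) a1@(1,5) a2@(0,1) | pheromone: 0 8 0 0 0 0 / 0 0 0 0 0 6 / 0 0 0 0 0 0 / 0 0 0 0 0 0 / 0 0 0 0 0 0 / 0 0 0 0 0 0
t=4: a0@(0,1) a1@(1,5) a2@(0,1) | pheromone: 0 11 0 0 0 0 / 0 0 0 0 0 7 / 0 0 0 0 0 0 / 0 0 0 0 0 0 / 0 0 0 0 0 0 / 0 0 0 0 0 0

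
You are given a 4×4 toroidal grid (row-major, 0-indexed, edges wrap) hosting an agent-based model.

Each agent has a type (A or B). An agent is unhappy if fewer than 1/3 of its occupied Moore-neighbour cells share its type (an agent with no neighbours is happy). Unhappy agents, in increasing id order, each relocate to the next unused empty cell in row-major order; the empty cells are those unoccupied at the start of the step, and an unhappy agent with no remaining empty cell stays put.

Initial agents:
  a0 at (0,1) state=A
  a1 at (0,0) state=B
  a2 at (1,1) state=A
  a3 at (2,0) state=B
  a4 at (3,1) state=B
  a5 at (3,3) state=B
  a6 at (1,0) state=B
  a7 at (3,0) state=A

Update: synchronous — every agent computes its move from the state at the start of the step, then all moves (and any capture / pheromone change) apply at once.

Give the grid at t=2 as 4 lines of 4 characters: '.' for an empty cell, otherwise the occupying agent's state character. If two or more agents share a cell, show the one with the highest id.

B.A.
BAA.
B...
.B.B

t=1: a0@(0,1):A a1@(0,0):B a2@(0,2):A a3@(2,0):B a4@(3,1):B a5@(3,3):B a6@(1,0):B a7@(0,3):A
t=2: a0@(1,1):A a1@(0,0):B a2@(0,2):A a3@(2,0):B a4@(3,1):B a5@(3,3):B a6@(1,0):B a7@(1,2):A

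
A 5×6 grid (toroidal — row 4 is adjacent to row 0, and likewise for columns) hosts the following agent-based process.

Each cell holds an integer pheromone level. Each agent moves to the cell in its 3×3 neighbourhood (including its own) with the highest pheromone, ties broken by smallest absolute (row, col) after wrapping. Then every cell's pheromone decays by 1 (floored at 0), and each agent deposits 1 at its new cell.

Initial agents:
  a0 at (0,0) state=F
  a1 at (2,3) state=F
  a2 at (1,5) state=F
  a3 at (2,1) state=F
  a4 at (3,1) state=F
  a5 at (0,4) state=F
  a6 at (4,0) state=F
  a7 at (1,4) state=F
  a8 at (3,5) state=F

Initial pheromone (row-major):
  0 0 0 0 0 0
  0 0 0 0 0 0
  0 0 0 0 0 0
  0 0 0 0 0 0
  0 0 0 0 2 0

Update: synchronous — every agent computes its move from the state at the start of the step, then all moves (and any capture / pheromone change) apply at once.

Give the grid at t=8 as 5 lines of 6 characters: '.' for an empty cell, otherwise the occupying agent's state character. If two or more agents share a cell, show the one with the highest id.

F.....
......
......
......
....F.

t=1: a0@(0,0) a1@(1,2) a2@(0,0) a3@(1,0) a4@(2,0) a5@(4,4) a6@(0,0) a7@(0,3) a8@(4,4) | pheromone: 3 0 0 1 0 0 / 1 0 1 0 0 0 / 1 0 0 0 0 0 / 0 0 0 0 0 0 / 0 0 0 0 3 0
t=2: a0@(0,0) a1@(0,3) a2@(0,0) a3@(0,0) a4@(1,0) a5@(4,4) a6@(0,0) a7@(4,4) a8@(4,4) | pheromone: 6 0 0 1 0 0 / 1 0 0 0 0 0 / 0 0 0 0 0 0 / 0 0 0 0 0 0 / 0 0 0 0 5 0
t=3: a0@(0,0) a1@(4,4) a2@(0,0) a3@(0,0) a4@(0,0) a5@(4,4) a6@(0,0) a7@(4,4) a8@(4,4) | pheromone: 10 0 0 0 0 0 / 0 0 0 0 0 0 / 0 0 0 0 0 0 / 0 0 0 0 0 0 / 0 0 0 0 8 0
t=4: a0@(0,0) a1@(4,4) a2@(0,0) a3@(0,0) a4@(0,0) a5@(4,4) a6@(0,0) a7@(4,4) a8@(4,4) | pheromone: 14 0 0 0 0 0 / 0 0 0 0 0 0 / 0 0 0 0 0 0 / 0 0 0 0 0 0 / 0 0 0 0 11 0
t=5: a0@(0,0) a1@(4,4) a2@(0,0) a3@(0,0) a4@(0,0) a5@(4,4) a6@(0,0) a7@(4,4) a8@(4,4) | pheromone: 18 0 0 0 0 0 / 0 0 0 0 0 0 / 0 0 0 0 0 0 / 0 0 0 0 0 0 / 0 0 0 0 14 0
t=6: a0@(0,0) a1@(4,4) a2@(0,0) a3@(0,0) a4@(0,0) a5@(4,4) a6@(0,0) a7@(4,4) a8@(4,4) | pheromone: 22 0 0 0 0 0 / 0 0 0 0 0 0 / 0 0 0 0 0 0 / 0 0 0 0 0 0 / 0 0 0 0 17 0
t=7: a0@(0,0) a1@(4,4) a2@(0,0) a3@(0,0) a4@(0,0) a5@(4,4) a6@(0,0) a7@(4,4) a8@(4,4) | pheromone: 26 0 0 0 0 0 / 0 0 0 0 0 0 / 0 0 0 0 0 0 / 0 0 0 0 0 0 / 0 0 0 0 20 0
t=8: a0@(0,0) a1@(4,4) a2@(0,0) a3@(0,0) a4@(0,0) a5@(4,4) a6@(0,0) a7@(4,4) a8@(4,4) | pheromone: 30 0 0 0 0 0 / 0 0 0 0 0 0 / 0 0 0 0 0 0 / 0 0 0 0 0 0 / 0 0 0 0 23 0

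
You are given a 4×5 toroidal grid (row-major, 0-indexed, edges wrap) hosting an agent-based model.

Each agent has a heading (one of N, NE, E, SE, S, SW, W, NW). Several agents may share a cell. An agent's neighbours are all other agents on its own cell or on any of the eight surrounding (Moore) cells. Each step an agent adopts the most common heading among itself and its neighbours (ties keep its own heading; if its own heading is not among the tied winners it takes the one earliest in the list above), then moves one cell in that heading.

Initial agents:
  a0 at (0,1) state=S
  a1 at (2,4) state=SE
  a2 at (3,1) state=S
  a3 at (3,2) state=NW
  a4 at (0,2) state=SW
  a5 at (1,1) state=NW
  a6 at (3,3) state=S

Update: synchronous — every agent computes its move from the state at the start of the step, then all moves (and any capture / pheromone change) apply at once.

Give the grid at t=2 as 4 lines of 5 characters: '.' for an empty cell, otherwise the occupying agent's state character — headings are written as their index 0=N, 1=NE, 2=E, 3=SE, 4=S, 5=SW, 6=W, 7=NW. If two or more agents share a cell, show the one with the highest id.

t=1: a0@(1,1):S a1@(3,0):SE a2@(0,1):S a3@(0,2):S a4@(1,2):S a5@(0,0):NW a6@(0,3):S
t=2: a0@(2,1):S a1@(0,1):SE a2@(1,1):S a3@(1,2):S a4@(2,2):S a5@(1,0):S a6@(1,3):S

.3...
4444.
.44..
.....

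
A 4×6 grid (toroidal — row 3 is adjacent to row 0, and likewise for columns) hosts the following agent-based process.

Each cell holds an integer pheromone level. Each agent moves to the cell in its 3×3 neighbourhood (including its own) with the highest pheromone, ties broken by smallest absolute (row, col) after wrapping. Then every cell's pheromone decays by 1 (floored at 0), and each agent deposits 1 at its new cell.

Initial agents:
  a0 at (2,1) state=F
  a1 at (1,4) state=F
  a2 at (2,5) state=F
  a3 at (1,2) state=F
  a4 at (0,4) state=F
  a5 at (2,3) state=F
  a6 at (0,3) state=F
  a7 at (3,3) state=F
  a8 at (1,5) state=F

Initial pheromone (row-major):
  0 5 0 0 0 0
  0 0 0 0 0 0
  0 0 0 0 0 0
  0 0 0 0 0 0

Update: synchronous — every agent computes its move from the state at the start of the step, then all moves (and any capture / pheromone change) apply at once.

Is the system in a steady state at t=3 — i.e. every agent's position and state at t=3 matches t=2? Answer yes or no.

t=1: a0@(1,0) a1@(0,3) a2@(1,0) a3@(0,1) a4@(0,3) a5@(1,2) a6@(0,2) a7@(0,2) a8@(0,0) | pheromone: 1 5 2 2 0 0 / 2 0 1 0 0 0 / 0 0 0 0 0 0 / 0 0 0 0 0 0
t=2: a0@(0,1) a1@(0,2) a2@(0,1) a3@(0,1) a4@(0,2) a5@(0,1) a6@(0,1) a7@(0,1) a8@(0,1) | pheromone: 0 11 3 1 0 0 / 1 0 0 0 0 0 / 0 0 0 0 0 0 / 0 0 0 0 0 0
t=3: a0@(0,1) a1@(0,1) a2@(0,1) a3@(0,1) a4@(0,1) a5@(0,1) a6@(0,1) a7@(0,1) a8@(0,1) | pheromone: 0 19 2 0 0 0 / 0 0 0 0 0 0 / 0 0 0 0 0 0 / 0 0 0 0 0 0

no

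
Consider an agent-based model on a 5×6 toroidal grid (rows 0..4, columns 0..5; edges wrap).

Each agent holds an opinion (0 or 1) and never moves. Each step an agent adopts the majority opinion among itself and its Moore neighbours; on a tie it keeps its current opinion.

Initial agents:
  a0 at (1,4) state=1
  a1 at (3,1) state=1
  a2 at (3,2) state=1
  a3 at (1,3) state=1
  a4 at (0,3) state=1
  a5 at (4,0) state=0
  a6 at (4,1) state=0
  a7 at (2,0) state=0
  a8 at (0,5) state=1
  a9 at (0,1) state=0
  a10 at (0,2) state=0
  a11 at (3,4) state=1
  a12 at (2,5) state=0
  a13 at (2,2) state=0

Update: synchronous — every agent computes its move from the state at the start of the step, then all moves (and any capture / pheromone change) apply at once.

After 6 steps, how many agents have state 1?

t=1: a0@(1,4):1 a1@(3,1):0 a2@(3,2):1 a3@(1,3):1 a4@(0,3):1 a5@(4,0):0 a6@(4,1):0 a7@(2,0):0 a8@(0,5):1 a9@(0,1):0 a10@(0,2):0 a11@(3,4):1 a12@(2,5):0 a13@(2,2):1
t=2: (unchanged — steady state)

7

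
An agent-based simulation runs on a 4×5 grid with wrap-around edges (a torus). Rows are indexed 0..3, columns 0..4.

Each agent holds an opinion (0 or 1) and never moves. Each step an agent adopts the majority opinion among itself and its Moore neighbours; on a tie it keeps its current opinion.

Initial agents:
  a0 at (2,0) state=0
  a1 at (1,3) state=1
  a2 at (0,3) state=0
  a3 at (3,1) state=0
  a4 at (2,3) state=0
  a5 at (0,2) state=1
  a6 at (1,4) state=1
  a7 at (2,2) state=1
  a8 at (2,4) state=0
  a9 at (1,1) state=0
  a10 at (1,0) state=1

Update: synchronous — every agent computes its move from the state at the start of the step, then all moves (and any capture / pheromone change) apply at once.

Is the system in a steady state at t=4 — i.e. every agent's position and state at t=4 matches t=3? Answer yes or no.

t=1: a0@(2,0):0 a1@(1,3):1 a2@(0,3):1 a3@(3,1):0 a4@(2,3):1 a5@(0,2):0 a6@(1,4):0 a7@(2,2):0 a8@(2,4):0 a9@(1,1):1 a10@(1,0):0
t=2: a0@(2,0):0 a1@(1,3):0 a2@(0,3):1 a3@(3,1):0 a4@(2,3):0 a5@(0,2):1 a6@(1,4):0 a7@(2,2):1 a8@(2,4):0 a9@(1,1):0 a10@(1,0):0
t=3: a0@(2,0):0 a1@(1,3):0 a2@(0,3):1 a3@(3,1):0 a4@(2,3):0 a5@(0,2):0 a6@(1,4):0 a7@(2,2):0 a8@(2,4):0 a9@(1,1):0 a10@(1,0):0
t=4: a0@(2,0):0 a1@(1,3):0 a2@(0,3):0 a3@(3,1):0 a4@(2,3):0 a5@(0,2):0 a6@(1,4):0 a7@(2,2):0 a8@(2,4):0 a9@(1,1):0 a10@(1,0):0

no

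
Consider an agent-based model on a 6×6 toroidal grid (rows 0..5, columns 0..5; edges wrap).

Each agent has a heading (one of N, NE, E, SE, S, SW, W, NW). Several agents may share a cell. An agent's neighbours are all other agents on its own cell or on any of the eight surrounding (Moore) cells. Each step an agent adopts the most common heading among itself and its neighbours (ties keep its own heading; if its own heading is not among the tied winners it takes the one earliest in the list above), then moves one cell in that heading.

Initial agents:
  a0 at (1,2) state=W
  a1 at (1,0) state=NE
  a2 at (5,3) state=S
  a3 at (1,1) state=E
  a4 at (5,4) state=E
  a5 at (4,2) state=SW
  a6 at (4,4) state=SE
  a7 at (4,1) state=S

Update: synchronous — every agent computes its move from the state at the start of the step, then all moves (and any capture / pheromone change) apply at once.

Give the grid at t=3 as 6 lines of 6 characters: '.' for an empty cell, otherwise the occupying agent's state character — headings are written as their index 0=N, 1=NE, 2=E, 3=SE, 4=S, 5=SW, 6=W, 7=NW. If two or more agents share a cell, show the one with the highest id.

t=1: a0@(1,1):W a1@(0,1):NE a2@(0,3):S a3@(1,2):E a4@(5,5):E a5@(5,2):S a6@(5,5):SE a7@(5,1):S
t=2: a0@(1,0):W a1@(1,1):S a2@(1,3):S a3@(1,3):E a4@(5,0):E a5@(0,2):S a6@(0,0):SE a7@(0,1):S
t=3: a0@(2,0):S a1@(2,1):S a2@(2,3):S a3@(2,3):S a4@(5,1):E a5@(1,2):S a6@(1,0):S a7@(1,1):S

......
444...
44.4..
......
......
.2....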